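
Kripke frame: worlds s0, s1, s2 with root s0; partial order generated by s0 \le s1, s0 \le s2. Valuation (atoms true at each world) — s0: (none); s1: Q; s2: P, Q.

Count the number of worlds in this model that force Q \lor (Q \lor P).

s0: does not force it — s0 \nVdash Q \lor (Q \lor P): neither disjunct is forced at s0.
s1: forces it.
s2: forces it.
Worlds forcing the formula: {s1, s2}.

2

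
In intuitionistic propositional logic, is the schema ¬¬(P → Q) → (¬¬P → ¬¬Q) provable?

This is the distribution of double negation over implication, which is intuitionistically derivable.
Assume ¬¬(P → Q) and ¬¬P; suppose ¬Q. Then P → Q would give ¬P (by contraposition), contradicting ¬¬P; so ¬(P → Q), contradicting ¬¬(P → Q). Hence ¬¬Q.

Yes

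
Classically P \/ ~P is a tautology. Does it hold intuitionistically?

This is the law of excluded middle, which is not intuitionistically valid.
A Kripke countermodel: worlds 0, 1; order generated by 0 <= 1; atoms true at each world — 0:{}; 1:{P}.
0 ||-/- P \/ ~P: neither disjunct is forced at 0.
0 lacks atom P, so 0 ||-/- P.
So the root 0 does not force the formula.

No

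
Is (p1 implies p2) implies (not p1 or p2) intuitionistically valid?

No

This is the material-implication-as-disjunction principle, which is not intuitionistically valid.
A Kripke countermodel: worlds u, v; order generated by u <= v; atoms true at each world — u:{}; v:{p1,p2}.
u does not force (p1 implies p2) implies (not p1 or p2): already at u itself, u forces p1 implies p2 but u does not force not p1 or p2.
u does not force not p1 or p2: neither disjunct is forced at u.
u does not force not p1 since v is accessible from u and v forces p1.
So the root u does not force the formula.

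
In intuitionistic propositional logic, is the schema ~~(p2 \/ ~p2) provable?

This is the double negation of excluded middle, which is intuitionistically derivable.
Assuming ~(p2 \/ ~p2): from p2 we'd get p2 \/ ~p2, so ~p2; but then p2 \/ ~p2 again — contradiction. Hence ~~(p2 \/ ~p2).

Yes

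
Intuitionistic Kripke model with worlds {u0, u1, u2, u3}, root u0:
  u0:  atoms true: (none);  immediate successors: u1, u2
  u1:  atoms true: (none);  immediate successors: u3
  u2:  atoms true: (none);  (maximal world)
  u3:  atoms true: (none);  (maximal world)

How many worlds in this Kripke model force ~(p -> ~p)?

u0: does not force it — u0 ||-/- ~(p -> ~p) since u0 is accessible from u0 and u0 ||- p -> ~p.
u1: does not force it — u1 ||-/- ~(p -> ~p) since u1 is accessible from u1 and u1 ||- p -> ~p.
u2: does not force it — u2 ||-/- ~(p -> ~p) since u2 is accessible from u2 and u2 ||- p -> ~p.
u3: does not force it.
Worlds forcing the formula: { }.

0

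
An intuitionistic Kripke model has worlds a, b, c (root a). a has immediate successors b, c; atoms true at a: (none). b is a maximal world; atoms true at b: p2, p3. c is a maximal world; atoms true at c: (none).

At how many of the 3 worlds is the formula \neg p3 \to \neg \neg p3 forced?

1

a: does not force it — a \nVdash \neg p3 \to \neg \neg p3: at the accessible world c, c \Vdash \neg p3 but c \nVdash \neg \neg p3.
b: forces it.
c: does not force it — c \nVdash \neg p3 \to \neg \neg p3: already at c itself, c \Vdash \neg p3 but c \nVdash \neg \neg p3.
Worlds forcing the formula: {b}.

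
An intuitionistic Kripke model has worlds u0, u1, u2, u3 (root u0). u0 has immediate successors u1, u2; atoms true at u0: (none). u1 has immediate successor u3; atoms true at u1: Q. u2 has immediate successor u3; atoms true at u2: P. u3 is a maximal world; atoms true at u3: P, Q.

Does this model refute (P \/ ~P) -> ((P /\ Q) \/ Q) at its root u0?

Yes

u0 ||-/- (P \/ ~P) -> ((P /\ Q) \/ Q): at the accessible world u2, u2 ||- P \/ ~P but u2 ||-/- (P /\ Q) \/ Q.
u2 ||-/- (P /\ Q) \/ Q: neither disjunct is forced at u2.
u2 ||-/- P /\ Q since u2 fails Q.
So the root u0 does not force (P \/ ~P) -> ((P /\ Q) \/ Q); the model is a countermodel.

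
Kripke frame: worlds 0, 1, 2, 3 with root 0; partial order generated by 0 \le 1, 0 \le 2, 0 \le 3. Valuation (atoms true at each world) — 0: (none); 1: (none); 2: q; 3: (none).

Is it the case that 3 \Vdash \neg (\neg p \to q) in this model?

3 \Vdash \neg (\neg p \to q): no world accessible from 3 forces \neg p \to q.

Yes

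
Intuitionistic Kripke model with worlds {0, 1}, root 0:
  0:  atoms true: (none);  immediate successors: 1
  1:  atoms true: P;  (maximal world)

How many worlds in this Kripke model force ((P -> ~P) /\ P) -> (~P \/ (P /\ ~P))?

2

0: forces it.
1: forces it.
Worlds forcing the formula: {0, 1}.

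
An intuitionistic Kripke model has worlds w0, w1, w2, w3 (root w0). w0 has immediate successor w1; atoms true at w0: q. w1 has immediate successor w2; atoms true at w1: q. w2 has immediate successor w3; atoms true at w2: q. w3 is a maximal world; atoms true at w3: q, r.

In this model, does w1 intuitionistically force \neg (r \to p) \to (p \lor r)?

No

w1 \nVdash \neg (r \to p) \to (p \lor r): already at w1 itself, w1 \Vdash \neg (r \to p) but w1 \nVdash p \lor r.
w1 \nVdash p \lor r: neither disjunct is forced at w1.
w1 lacks atom p, so w1 \nVdash p.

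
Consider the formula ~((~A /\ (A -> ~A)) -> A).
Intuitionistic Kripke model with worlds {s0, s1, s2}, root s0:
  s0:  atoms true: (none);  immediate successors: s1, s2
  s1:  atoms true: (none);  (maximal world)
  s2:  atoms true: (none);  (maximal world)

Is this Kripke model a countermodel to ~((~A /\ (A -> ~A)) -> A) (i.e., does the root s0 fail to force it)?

s0 ||- ~((~A /\ (A -> ~A)) -> A): no world accessible from s0 forces (~A /\ (A -> ~A)) -> A.
So the root s0 forces ~((~A /\ (A -> ~A)) -> A); the model is not a countermodel.

No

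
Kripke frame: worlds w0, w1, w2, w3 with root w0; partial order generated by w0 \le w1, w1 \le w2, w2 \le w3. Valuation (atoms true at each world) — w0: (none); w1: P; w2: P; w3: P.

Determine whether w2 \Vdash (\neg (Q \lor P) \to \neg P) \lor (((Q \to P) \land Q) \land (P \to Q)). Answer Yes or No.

w2 \Vdash (\neg (Q \lor P) \to \neg P) \lor (((Q \to P) \land Q) \land (P \to Q)) via the disjunct \neg (Q \lor P) \to \neg P.

Yes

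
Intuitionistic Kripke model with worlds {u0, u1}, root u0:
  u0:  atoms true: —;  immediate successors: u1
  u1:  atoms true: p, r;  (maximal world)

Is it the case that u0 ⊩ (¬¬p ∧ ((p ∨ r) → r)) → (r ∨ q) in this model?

u0 ⊮ (¬¬p ∧ ((p ∨ r) → r)) → (r ∨ q): already at u0 itself, u0 ⊩ ¬¬p ∧ ((p ∨ r) → r) but u0 ⊮ r ∨ q.
u0 ⊮ r ∨ q: neither disjunct is forced at u0.
u0 lacks atom r, so u0 ⊮ r.

No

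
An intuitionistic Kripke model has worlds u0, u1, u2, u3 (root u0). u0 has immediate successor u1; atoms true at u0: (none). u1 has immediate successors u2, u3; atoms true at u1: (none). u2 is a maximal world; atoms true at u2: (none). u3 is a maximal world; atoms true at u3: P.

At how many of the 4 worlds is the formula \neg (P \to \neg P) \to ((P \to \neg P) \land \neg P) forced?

1

u0: does not force it — u0 \nVdash \neg (P \to \neg P) \to ((P \to \neg P) \land \neg P): at the accessible world u3, u3 \Vdash \neg (P \to \neg P) but u3 \nVdash (P \to \neg P) \land \neg P.
u1: does not force it.
u2: forces it.
u3: does not force it.
Worlds forcing the formula: {u2}.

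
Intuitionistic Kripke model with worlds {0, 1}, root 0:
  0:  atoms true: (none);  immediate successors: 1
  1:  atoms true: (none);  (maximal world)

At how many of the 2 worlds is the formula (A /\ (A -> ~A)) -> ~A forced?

2

0: forces it.
1: forces it.
Worlds forcing the formula: {0, 1}.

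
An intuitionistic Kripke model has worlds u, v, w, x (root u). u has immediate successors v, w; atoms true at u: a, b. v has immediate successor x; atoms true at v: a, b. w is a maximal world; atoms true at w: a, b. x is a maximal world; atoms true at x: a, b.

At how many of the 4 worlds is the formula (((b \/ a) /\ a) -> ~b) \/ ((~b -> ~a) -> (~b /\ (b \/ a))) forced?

u: does not force it — u ||-/- (((b \/ a) /\ a) -> ~b) \/ ((~b -> ~a) -> (~b /\ (b \/ a))): neither disjunct is forced at u.
v: does not force it — v ||-/- (((b \/ a) /\ a) -> ~b) \/ ((~b -> ~a) -> (~b /\ (b \/ a))): neither disjunct is forced at v.
w: does not force it.
x: does not force it.
Worlds forcing the formula: { }.

0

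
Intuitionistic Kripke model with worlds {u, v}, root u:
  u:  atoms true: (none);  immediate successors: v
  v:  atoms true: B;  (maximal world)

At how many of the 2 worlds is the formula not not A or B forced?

u: does not force it — u does not force not not A or B: neither disjunct is forced at u.
v: forces it.
Worlds forcing the formula: {v}.

1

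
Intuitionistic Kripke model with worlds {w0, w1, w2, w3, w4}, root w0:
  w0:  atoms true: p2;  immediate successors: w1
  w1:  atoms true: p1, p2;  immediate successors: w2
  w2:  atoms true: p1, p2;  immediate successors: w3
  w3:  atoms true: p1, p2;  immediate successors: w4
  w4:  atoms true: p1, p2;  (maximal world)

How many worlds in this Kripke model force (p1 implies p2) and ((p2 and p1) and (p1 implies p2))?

w0: does not force it — w0 does not force (p1 implies p2) and ((p2 and p1) and (p1 implies p2)) since w0 fails (p2 and p1) and (p1 implies p2).
w1: forces it.
w2: forces it.
w3: forces it.
w4: forces it.
Worlds forcing the formula: {w1, w2, w3, w4}.

4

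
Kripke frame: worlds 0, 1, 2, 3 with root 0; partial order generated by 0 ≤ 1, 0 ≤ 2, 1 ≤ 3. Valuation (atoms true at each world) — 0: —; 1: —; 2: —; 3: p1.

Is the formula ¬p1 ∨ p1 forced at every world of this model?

Not every world: 0 ⊮ ¬p1 ∨ p1.
0 ⊮ ¬p1 ∨ p1: neither disjunct is forced at 0.
0 ⊮ ¬p1 since 3 is accessible from 0 and 3 ⊩ p1.

No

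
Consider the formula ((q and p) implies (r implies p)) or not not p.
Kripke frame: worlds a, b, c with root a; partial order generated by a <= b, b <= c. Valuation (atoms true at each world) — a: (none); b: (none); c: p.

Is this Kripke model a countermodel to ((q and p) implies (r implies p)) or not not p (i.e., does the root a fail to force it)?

a forces ((q and p) implies (r implies p)) or not not p via the disjunct (q and p) implies (r implies p).
So the root a forces ((q and p) implies (r implies p)) or not not p; the model is not a countermodel.

No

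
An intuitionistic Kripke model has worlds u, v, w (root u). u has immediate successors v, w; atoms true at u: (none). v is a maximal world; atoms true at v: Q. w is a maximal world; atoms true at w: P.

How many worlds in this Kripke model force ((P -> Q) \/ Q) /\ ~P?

u: does not force it — u ||-/- ((P -> Q) \/ Q) /\ ~P since u fails (P -> Q) \/ Q.
v: forces it.
w: does not force it.
Worlds forcing the formula: {v}.

1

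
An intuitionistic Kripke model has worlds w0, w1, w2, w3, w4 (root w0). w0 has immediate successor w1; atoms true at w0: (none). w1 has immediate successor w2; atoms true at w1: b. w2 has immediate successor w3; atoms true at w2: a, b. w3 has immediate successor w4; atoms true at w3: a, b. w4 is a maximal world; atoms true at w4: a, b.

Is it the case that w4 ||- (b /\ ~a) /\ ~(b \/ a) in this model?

w4 ||-/- (b /\ ~a) /\ ~(b \/ a) since w4 fails b /\ ~a.

No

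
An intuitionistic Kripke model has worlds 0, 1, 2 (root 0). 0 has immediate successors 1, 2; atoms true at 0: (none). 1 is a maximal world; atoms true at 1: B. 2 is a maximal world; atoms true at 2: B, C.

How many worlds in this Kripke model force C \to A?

0: does not force it — 0 \nVdash C \to A: at the accessible world 2, 2 \Vdash C but 2 \nVdash A.
1: forces it.
2: does not force it — 2 \nVdash C \to A: already at 2 itself, 2 \Vdash C but 2 \nVdash A.
Worlds forcing the formula: {1}.

1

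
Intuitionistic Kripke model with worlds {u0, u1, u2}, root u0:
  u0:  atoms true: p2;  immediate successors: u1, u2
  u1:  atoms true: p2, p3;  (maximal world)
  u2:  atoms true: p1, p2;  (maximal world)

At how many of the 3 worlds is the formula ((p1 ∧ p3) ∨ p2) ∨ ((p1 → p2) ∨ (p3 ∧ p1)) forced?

u0: forces it.
u1: forces it.
u2: forces it.
Worlds forcing the formula: {u0, u1, u2}.

3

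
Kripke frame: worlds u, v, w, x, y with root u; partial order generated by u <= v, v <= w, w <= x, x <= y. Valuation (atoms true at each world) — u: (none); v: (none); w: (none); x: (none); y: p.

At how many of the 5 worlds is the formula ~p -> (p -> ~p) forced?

u: forces it.
v: forces it.
w: forces it.
x: forces it.
y: forces it.
Worlds forcing the formula: {u, v, w, x, y}.

5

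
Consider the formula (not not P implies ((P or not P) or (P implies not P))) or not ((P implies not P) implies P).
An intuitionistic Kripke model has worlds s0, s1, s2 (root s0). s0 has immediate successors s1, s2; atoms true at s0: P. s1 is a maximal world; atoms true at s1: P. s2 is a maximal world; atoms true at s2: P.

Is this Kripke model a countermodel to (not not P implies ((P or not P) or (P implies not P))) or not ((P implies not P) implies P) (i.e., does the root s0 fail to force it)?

s0 forces (not not P implies ((P or not P) or (P implies not P))) or not ((P implies not P) implies P) via the disjunct not not P implies ((P or not P) or (P implies not P)).
So the root s0 forces (not not P implies ((P or not P) or (P implies not P))) or not ((P implies not P) implies P); the model is not a countermodel.

No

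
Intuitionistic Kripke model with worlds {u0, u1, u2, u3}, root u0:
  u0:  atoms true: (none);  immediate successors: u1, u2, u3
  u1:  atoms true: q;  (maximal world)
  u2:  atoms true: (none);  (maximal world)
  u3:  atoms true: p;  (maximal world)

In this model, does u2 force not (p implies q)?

u2 does not force not (p implies q) since u2 is accessible from u2 and u2 forces p implies q.
u2 forces p implies q vacuously: no world accessible from u2 forces the antecedent p.

No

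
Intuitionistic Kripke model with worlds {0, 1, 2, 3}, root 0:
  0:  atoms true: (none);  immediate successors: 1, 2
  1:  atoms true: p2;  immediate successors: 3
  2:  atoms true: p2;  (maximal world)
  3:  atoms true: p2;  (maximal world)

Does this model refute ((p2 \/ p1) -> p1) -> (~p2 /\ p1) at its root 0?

0 ||- ((p2 \/ p1) -> p1) -> (~p2 /\ p1) vacuously: no world accessible from 0 forces the antecedent (p2 \/ p1) -> p1.
So the root 0 forces ((p2 \/ p1) -> p1) -> (~p2 /\ p1); the model is not a countermodel.

No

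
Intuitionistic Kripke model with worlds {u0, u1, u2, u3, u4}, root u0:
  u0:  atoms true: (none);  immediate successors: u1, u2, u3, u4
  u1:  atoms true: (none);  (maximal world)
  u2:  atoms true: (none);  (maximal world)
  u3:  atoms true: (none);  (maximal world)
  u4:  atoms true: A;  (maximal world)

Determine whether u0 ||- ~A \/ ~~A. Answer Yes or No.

No

u0 ||-/- ~A \/ ~~A: neither disjunct is forced at u0.
u0 ||-/- ~A since u4 is accessible from u0 and u4 ||- A.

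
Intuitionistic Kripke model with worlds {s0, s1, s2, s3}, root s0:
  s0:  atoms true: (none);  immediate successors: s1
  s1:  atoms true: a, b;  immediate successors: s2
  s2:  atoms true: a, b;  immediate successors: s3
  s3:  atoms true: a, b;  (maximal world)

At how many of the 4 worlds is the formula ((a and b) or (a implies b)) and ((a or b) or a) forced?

3

s0: does not force it — s0 does not force ((a and b) or (a implies b)) and ((a or b) or a) since s0 fails (a or b) or a.
s1: forces it.
s2: forces it.
s3: forces it.
Worlds forcing the formula: {s1, s2, s3}.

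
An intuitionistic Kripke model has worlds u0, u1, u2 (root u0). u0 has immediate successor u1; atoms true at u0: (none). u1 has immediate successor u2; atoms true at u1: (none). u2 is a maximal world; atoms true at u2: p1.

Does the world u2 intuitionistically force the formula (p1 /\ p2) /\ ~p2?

u2 ||-/- (p1 /\ p2) /\ ~p2 since u2 fails p1 /\ p2.

No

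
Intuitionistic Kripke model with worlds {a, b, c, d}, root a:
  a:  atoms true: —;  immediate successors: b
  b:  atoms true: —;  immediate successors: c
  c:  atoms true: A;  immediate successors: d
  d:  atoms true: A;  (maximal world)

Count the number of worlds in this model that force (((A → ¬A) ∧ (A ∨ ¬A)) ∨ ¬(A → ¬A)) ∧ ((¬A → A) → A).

a: does not force it — a ⊮ (((A → ¬A) ∧ (A ∨ ¬A)) ∨ ¬(A → ¬A)) ∧ ((¬A → A) → A) since a fails (¬A → A) → A.
b: does not force it — b ⊮ (((A → ¬A) ∧ (A ∨ ¬A)) ∨ ¬(A → ¬A)) ∧ ((¬A → A) → A) since b fails (¬A → A) → A.
c: forces it.
d: forces it.
Worlds forcing the formula: {c, d}.

2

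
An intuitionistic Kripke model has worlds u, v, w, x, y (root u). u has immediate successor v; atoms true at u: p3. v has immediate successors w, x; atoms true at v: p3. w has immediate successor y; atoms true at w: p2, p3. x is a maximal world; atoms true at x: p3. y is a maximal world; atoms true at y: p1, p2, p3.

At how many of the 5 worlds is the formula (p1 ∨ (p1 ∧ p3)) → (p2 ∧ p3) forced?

u: forces it.
v: forces it.
w: forces it.
x: forces it.
y: forces it.
Worlds forcing the formula: {u, v, w, x, y}.

5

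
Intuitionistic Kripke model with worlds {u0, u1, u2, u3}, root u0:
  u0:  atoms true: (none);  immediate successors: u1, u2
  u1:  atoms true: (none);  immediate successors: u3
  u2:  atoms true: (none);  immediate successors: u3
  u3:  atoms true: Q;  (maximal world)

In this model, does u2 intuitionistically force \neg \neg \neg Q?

u2 \nVdash \neg \neg \neg Q since u2 is accessible from u2 and u2 \Vdash \neg \neg Q.
u2 \Vdash \neg \neg Q: no world accessible from u2 forces \neg Q.

No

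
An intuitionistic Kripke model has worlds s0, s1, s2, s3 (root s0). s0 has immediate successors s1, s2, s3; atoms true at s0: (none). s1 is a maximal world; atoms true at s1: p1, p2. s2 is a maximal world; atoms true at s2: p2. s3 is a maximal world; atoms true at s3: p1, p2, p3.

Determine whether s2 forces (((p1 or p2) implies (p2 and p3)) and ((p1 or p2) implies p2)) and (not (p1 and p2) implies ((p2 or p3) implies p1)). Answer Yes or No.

s2 does not force (((p1 or p2) implies (p2 and p3)) and ((p1 or p2) implies p2)) and (not (p1 and p2) implies ((p2 or p3) implies p1)) since s2 fails ((p1 or p2) implies (p2 and p3)) and ((p1 or p2) implies p2).

No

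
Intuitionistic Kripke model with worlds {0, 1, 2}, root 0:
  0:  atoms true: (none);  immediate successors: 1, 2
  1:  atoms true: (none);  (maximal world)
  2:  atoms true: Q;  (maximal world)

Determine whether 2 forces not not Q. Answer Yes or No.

Yes

2 forces not not Q: no world accessible from 2 forces not Q.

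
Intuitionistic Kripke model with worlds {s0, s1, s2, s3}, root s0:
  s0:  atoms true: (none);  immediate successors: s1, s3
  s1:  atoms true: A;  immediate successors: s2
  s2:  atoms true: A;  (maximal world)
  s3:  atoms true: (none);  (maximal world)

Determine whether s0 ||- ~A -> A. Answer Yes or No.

s0 ||-/- ~A -> A: at the accessible world s3, s3 ||- ~A but s3 ||-/- A.
s3 lacks atom A, so s3 ||-/- A.

No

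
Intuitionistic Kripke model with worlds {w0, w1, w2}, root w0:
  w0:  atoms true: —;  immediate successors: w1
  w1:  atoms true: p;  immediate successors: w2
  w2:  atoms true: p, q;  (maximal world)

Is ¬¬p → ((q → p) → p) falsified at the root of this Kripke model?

w0 ⊮ ¬¬p → ((q → p) → p): already at w0 itself, w0 ⊩ ¬¬p but w0 ⊮ (q → p) → p.
w0 ⊮ (q → p) → p: already at w0 itself, w0 ⊩ q → p but w0 ⊮ p.
w0 lacks atom p, so w0 ⊮ p.
So the root w0 does not force ¬¬p → ((q → p) → p); the model is a countermodel.

Yes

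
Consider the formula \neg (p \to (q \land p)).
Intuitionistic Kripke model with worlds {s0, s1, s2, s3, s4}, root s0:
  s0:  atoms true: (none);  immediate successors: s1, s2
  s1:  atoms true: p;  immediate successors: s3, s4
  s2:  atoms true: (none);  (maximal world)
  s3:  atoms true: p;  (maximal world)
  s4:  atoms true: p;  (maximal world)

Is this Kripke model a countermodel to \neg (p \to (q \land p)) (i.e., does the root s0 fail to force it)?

Yes

s0 \nVdash \neg (p \to (q \land p)) since s2 is accessible from s0 and s2 \Vdash p \to (q \land p).
s2 \Vdash p \to (q \land p) vacuously: no world accessible from s2 forces the antecedent p.
So the root s0 does not force \neg (p \to (q \land p)); the model is a countermodel.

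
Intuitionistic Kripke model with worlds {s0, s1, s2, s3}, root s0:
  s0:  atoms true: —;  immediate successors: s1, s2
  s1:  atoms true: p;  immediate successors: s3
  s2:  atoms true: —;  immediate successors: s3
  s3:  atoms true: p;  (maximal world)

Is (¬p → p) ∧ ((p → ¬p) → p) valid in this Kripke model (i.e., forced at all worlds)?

Yes

s0 ⊩ (¬p → p) ∧ ((p → ¬p) → p) since s0 forces both conjuncts.
Since the root s0 forces (¬p → p) ∧ ((p → ¬p) → p) and forcing is persistent (monotone upward), every world forces it.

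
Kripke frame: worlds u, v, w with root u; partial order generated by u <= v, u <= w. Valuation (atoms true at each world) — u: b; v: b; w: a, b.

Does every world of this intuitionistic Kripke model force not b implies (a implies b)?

Yes

u forces not b implies (a implies b) vacuously: no world accessible from u forces the antecedent not b.
Since the root u forces not b implies (a implies b) and forcing is persistent (monotone upward), every world forces it.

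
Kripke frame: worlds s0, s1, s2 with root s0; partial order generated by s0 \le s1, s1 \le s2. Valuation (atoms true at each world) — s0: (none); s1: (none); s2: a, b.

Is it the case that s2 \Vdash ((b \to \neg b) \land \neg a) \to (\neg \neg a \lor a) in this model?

Yes

s2 \Vdash ((b \to \neg b) \land \neg a) \to (\neg \neg a \lor a) vacuously: no world accessible from s2 forces the antecedent (b \to \neg b) \land \neg a.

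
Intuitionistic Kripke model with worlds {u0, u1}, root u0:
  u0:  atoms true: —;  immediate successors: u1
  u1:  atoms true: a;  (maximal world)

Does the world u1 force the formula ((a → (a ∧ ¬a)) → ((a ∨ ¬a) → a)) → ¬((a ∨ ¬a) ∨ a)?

u1 ⊮ ((a → (a ∧ ¬a)) → ((a ∨ ¬a) → a)) → ¬((a ∨ ¬a) ∨ a): already at u1 itself, u1 ⊩ (a → (a ∧ ¬a)) → ((a ∨ ¬a) → a) but u1 ⊮ ¬((a ∨ ¬a) ∨ a).
u1 ⊮ ¬((a ∨ ¬a) ∨ a) since u1 is accessible from u1 and u1 ⊩ (a ∨ ¬a) ∨ a.
u1 ⊩ (a ∨ ¬a) ∨ a via the disjunct a ∨ ¬a.

No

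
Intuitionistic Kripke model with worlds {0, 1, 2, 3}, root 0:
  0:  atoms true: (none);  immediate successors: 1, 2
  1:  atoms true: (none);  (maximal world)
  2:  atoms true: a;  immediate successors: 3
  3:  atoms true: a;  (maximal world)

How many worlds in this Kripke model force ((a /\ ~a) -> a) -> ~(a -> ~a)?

0: does not force it — 0 ||-/- ((a /\ ~a) -> a) -> ~(a -> ~a): already at 0 itself, 0 ||- (a /\ ~a) -> a but 0 ||-/- ~(a -> ~a).
1: does not force it.
2: forces it.
3: forces it.
Worlds forcing the formula: {2, 3}.

2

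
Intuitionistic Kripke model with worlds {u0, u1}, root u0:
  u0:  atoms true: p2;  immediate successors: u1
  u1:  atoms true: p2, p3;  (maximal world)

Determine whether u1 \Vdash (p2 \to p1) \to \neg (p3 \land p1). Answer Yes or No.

u1 \Vdash (p2 \to p1) \to \neg (p3 \land p1) vacuously: no world accessible from u1 forces the antecedent p2 \to p1.

Yes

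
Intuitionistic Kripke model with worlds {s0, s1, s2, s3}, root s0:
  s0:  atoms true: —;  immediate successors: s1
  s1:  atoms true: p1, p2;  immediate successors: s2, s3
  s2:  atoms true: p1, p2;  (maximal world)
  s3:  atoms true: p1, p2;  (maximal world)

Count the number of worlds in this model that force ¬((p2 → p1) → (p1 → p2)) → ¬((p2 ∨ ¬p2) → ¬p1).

s0: forces it.
s1: forces it.
s2: forces it.
s3: forces it.
Worlds forcing the formula: {s0, s1, s2, s3}.

4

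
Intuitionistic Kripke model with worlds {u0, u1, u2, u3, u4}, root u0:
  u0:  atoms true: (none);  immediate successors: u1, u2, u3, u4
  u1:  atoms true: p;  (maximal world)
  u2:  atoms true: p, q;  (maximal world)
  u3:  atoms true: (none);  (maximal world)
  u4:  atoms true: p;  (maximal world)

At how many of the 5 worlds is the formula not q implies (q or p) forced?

u0: does not force it — u0 does not force not q implies (q or p): at the accessible world u3, u3 forces not q but u3 does not force q or p.
u1: forces it.
u2: forces it.
u3: does not force it — u3 does not force not q implies (q or p): already at u3 itself, u3 forces not q but u3 does not force q or p.
u4: forces it.
Worlds forcing the formula: {u1, u2, u4}.

3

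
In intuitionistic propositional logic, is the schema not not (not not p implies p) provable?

This is the double negation of double-negation elimination, which is intuitionistically derivable.
By Glivenko's theorem the double negation of any classical propositional tautology is intuitionistically provable; not not p implies p is classically a tautology.

Yes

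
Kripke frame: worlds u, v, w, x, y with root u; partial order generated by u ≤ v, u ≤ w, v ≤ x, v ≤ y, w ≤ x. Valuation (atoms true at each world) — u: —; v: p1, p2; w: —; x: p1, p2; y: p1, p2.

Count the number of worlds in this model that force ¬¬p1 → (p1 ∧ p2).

u: does not force it — u ⊮ ¬¬p1 → (p1 ∧ p2): already at u itself, u ⊩ ¬¬p1 but u ⊮ p1 ∧ p2.
v: forces it.
w: does not force it — w ⊮ ¬¬p1 → (p1 ∧ p2): already at w itself, w ⊩ ¬¬p1 but w ⊮ p1 ∧ p2.
x: forces it.
y: forces it.
Worlds forcing the formula: {v, x, y}.

3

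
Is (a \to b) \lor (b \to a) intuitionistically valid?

No

This is the Gödel–Dummett linearity axiom, which is not intuitionistically valid.
A Kripke countermodel: worlds u0, u1, u2; order generated by u0 \le u1, u0 \le u2; atoms true at each world — u0:{}; u1:{a}; u2:{b}.
u0 \nVdash (a \to b) \lor (b \to a): neither disjunct is forced at u0.
u0 \nVdash a \to b: at the accessible world u1, u1 \Vdash a but u1 \nVdash b.
u1 lacks atom b, so u1 \nVdash b.
So the root u0 does not force the formula.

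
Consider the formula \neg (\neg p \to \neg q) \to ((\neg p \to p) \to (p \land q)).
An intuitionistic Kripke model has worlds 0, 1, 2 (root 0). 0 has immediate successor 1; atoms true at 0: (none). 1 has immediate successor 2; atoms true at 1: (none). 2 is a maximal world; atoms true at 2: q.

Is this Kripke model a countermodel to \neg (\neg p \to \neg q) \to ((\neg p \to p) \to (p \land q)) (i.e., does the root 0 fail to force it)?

0 \Vdash \neg (\neg p \to \neg q) \to ((\neg p \to p) \to (p \land q)): every world accessible from 0 that forces \neg (\neg p \to \neg q) (namely 0, 1, 2) also forces (\neg p \to p) \to (p \land q).
So the root 0 forces \neg (\neg p \to \neg q) \to ((\neg p \to p) \to (p \land q)); the model is not a countermodel.

No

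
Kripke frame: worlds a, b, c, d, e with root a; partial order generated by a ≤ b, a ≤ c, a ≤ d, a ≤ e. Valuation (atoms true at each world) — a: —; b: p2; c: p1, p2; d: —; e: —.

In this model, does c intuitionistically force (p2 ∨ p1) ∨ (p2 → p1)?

Yes

c ⊩ (p2 ∨ p1) ∨ (p2 → p1) via the disjunct p2 ∨ p1.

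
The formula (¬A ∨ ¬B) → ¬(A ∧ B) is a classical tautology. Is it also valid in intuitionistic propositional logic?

This is a constructively valid De Morgan direction (disjunction of negations to negated conjunction), which is intuitionistically derivable.
If ¬A holds at a world then no accessible world forces A, hence none forces A ∧ B; likewise for ¬B.

Yes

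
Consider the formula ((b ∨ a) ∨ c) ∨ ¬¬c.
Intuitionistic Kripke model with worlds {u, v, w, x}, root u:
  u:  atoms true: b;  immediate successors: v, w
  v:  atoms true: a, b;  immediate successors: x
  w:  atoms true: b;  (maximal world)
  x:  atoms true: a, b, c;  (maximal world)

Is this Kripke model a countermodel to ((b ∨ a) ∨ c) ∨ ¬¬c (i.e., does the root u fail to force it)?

No

u ⊩ ((b ∨ a) ∨ c) ∨ ¬¬c via the disjunct (b ∨ a) ∨ c.
So the root u forces ((b ∨ a) ∨ c) ∨ ¬¬c; the model is not a countermodel.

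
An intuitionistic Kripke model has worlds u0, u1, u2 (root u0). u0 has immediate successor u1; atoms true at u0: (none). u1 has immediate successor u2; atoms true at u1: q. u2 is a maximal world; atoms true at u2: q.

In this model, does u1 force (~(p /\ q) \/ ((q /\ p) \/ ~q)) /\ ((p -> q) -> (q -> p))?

No

u1 ||-/- (~(p /\ q) \/ ((q /\ p) \/ ~q)) /\ ((p -> q) -> (q -> p)) since u1 fails (p -> q) -> (q -> p).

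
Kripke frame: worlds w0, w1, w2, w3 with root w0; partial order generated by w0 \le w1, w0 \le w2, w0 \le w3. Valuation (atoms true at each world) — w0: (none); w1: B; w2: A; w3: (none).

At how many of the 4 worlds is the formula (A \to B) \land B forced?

1

w0: does not force it — w0 \nVdash (A \to B) \land B since w0 fails A \to B.
w1: forces it.
w2: does not force it — w2 \nVdash (A \to B) \land B since w2 fails A \to B.
w3: does not force it — w3 \nVdash (A \to B) \land B since w3 fails B.
Worlds forcing the formula: {w1}.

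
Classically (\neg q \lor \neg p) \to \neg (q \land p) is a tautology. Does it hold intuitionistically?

Yes

This is a constructively valid De Morgan direction (disjunction of negations to negated conjunction), which is intuitionistically derivable.
If \neg q holds at a world then no accessible world forces q, hence none forces q \land p; likewise for \neg p.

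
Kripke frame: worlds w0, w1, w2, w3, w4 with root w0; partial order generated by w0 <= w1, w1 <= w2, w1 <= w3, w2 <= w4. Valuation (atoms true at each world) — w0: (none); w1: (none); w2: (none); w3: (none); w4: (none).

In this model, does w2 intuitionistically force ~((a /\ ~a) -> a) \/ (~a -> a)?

No

w2 ||-/- ~((a /\ ~a) -> a) \/ (~a -> a): neither disjunct is forced at w2.
w2 ||-/- ~((a /\ ~a) -> a) since w2 is accessible from w2 and w2 ||- (a /\ ~a) -> a.
w2 ||- (a /\ ~a) -> a vacuously: no world accessible from w2 forces the antecedent a /\ ~a.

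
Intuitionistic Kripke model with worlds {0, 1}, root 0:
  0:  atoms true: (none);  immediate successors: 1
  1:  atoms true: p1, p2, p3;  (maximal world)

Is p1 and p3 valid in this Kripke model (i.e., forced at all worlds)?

Not every world: 0 does not force p1 and p3.
0 does not force p1 and p3 since 0 fails p1.

No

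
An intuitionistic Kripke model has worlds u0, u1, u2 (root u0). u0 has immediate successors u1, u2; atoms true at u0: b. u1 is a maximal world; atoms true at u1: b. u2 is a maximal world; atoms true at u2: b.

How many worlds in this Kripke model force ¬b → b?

3

u0: forces it.
u1: forces it.
u2: forces it.
Worlds forcing the formula: {u0, u1, u2}.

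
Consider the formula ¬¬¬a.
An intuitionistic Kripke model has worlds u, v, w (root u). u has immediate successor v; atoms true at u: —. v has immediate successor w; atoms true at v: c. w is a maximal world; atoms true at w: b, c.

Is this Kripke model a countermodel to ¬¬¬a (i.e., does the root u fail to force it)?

u ⊩ ¬¬¬a: no world accessible from u forces ¬¬a.
So the root u forces ¬¬¬a; the model is not a countermodel.

No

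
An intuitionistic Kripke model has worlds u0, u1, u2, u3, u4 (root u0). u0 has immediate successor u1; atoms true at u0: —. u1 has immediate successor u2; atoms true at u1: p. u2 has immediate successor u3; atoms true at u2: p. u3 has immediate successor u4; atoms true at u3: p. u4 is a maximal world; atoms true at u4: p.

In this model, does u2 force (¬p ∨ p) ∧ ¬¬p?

u2 ⊩ (¬p ∨ p) ∧ ¬¬p since u2 forces both conjuncts.

Yes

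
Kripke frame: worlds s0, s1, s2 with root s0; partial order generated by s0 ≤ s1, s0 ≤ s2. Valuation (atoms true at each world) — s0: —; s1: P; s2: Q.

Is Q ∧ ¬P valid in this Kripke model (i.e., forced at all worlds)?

Not every world: s0 ⊮ Q ∧ ¬P.
s0 ⊮ Q ∧ ¬P since s0 fails Q.

No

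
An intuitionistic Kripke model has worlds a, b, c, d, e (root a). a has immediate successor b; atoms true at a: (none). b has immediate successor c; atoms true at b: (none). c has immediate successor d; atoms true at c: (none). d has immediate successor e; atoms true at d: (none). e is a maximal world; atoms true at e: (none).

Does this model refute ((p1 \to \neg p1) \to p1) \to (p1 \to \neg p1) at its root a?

No

a \Vdash ((p1 \to \neg p1) \to p1) \to (p1 \to \neg p1) vacuously: no world accessible from a forces the antecedent (p1 \to \neg p1) \to p1.
So the root a forces ((p1 \to \neg p1) \to p1) \to (p1 \to \neg p1); the model is not a countermodel.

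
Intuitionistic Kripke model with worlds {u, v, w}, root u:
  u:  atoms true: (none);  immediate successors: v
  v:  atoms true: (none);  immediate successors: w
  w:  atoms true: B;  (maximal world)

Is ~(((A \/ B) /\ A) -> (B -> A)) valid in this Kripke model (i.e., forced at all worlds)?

Not every world: u ||-/- ~(((A \/ B) /\ A) -> (B -> A)).
u ||-/- ~(((A \/ B) /\ A) -> (B -> A)) since u is accessible from u and u ||- ((A \/ B) /\ A) -> (B -> A).
u ||- ((A \/ B) /\ A) -> (B -> A) vacuously: no world accessible from u forces the antecedent (A \/ B) /\ A.

No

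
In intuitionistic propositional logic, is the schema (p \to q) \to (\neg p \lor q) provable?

No

This is the material-implication-as-disjunction principle, which is not intuitionistically valid.
A Kripke countermodel: worlds a, b; order generated by a \le b; atoms true at each world — a:{}; b:{p,q}.
a \nVdash (p \to q) \to (\neg p \lor q): already at a itself, a \Vdash p \to q but a \nVdash \neg p \lor q.
a \nVdash \neg p \lor q: neither disjunct is forced at a.
a \nVdash \neg p since b is accessible from a and b \Vdash p.
So the root a does not force the formula.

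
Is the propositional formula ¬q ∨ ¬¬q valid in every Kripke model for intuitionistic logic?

No

This is the weak law of excluded middle, which is not intuitionistically valid.
A Kripke countermodel: worlds a, b, c; order generated by a ≤ b, a ≤ c; atoms true at each world — a:{}; b:{q}; c:{}.
a ⊮ ¬q ∨ ¬¬q: neither disjunct is forced at a.
a ⊮ ¬q since b is accessible from a and b ⊩ q.
So the root a does not force the formula.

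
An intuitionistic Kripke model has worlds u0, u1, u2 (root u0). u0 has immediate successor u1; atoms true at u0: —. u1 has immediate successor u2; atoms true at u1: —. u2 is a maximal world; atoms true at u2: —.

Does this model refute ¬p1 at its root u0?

u0 ⊩ ¬p1: no world accessible from u0 forces p1.
So the root u0 forces ¬p1; the model is not a countermodel.

No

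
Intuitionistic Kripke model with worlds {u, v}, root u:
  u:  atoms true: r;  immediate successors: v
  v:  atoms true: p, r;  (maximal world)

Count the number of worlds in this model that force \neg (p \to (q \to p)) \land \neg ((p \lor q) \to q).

0

u: does not force it — u \nVdash \neg (p \to (q \to p)) \land \neg ((p \lor q) \to q) since u fails \neg (p \to (q \to p)).
v: does not force it — v \nVdash \neg (p \to (q \to p)) \land \neg ((p \lor q) \to q) since v fails \neg (p \to (q \to p)).
Worlds forcing the formula: { }.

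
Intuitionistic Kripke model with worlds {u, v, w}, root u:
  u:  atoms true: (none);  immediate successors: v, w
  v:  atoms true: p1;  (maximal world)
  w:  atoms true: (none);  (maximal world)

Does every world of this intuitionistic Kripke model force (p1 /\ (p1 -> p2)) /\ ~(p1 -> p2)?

No

Not every world: u ||-/- (p1 /\ (p1 -> p2)) /\ ~(p1 -> p2).
u ||-/- (p1 /\ (p1 -> p2)) /\ ~(p1 -> p2) since u fails p1 /\ (p1 -> p2).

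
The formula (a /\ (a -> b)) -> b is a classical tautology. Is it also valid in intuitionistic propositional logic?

This is modus ponens in implicational form, which is intuitionistically derivable.
If a world forces a and a -> b, then applying the implication at that world (which is accessible from itself) gives b.

Yes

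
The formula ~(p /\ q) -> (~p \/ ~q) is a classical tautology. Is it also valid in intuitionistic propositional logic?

This is the constructively invalid direction of De Morgan's law for conjunction, which is not intuitionistically valid.
A Kripke countermodel: worlds u0, u1, u2; order generated by u0 <= u1, u0 <= u2; atoms true at each world — u0:{}; u1:{p}; u2:{q}.
u0 ||-/- ~(p /\ q) -> (~p \/ ~q): already at u0 itself, u0 ||- ~(p /\ q) but u0 ||-/- ~p \/ ~q.
u0 ||-/- ~p \/ ~q: neither disjunct is forced at u0.
u0 ||-/- ~p since u1 is accessible from u0 and u1 ||- p.
So the root u0 does not force the formula.

No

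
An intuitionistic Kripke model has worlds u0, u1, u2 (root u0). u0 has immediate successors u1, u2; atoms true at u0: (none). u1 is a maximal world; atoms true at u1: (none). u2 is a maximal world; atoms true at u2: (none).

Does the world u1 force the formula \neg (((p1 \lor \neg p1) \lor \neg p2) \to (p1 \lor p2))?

u1 \Vdash \neg (((p1 \lor \neg p1) \lor \neg p2) \to (p1 \lor p2)): no world accessible from u1 forces ((p1 \lor \neg p1) \lor \neg p2) \to (p1 \lor p2).

Yes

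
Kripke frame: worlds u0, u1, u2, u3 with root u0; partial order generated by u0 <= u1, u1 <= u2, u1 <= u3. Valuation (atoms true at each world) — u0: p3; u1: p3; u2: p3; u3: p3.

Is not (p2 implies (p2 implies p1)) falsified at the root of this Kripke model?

Yes

u0 does not force not (p2 implies (p2 implies p1)) since u0 is accessible from u0 and u0 forces p2 implies (p2 implies p1).
u0 forces p2 implies (p2 implies p1) vacuously: no world accessible from u0 forces the antecedent p2.
So the root u0 does not force not (p2 implies (p2 implies p1)); the model is a countermodel.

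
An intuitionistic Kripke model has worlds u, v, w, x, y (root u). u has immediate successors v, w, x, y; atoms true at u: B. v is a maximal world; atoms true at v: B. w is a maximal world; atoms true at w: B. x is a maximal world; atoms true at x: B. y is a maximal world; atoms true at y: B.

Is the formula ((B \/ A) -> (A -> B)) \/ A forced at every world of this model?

Yes

u ||- ((B \/ A) -> (A -> B)) \/ A via the disjunct (B \/ A) -> (A -> B).
Since the root u forces ((B \/ A) -> (A -> B)) \/ A and forcing is persistent (monotone upward), every world forces it.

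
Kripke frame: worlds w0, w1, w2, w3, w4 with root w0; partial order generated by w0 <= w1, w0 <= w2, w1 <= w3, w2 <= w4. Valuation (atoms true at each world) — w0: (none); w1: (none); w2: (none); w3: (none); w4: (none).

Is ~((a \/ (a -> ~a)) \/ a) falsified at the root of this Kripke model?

Yes

w0 ||-/- ~((a \/ (a -> ~a)) \/ a) since w0 is accessible from w0 and w0 ||- (a \/ (a -> ~a)) \/ a.
w0 ||- (a \/ (a -> ~a)) \/ a via the disjunct a \/ (a -> ~a).
So the root w0 does not force ~((a \/ (a -> ~a)) \/ a); the model is a countermodel.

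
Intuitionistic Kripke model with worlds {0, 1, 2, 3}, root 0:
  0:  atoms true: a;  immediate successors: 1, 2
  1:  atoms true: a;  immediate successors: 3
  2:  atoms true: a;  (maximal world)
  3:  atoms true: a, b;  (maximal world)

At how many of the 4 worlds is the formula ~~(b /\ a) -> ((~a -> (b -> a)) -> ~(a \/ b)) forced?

0: does not force it — 0 ||-/- ~~(b /\ a) -> ((~a -> (b -> a)) -> ~(a \/ b)): at the accessible world 1, 1 ||- ~~(b /\ a) but 1 ||-/- (~a -> (b -> a)) -> ~(a \/ b).
1: does not force it.
2: forces it.
3: does not force it.
Worlds forcing the formula: {2}.

1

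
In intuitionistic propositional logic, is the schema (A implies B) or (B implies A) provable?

This is the Gödel–Dummett linearity axiom, which is not intuitionistically valid.
A Kripke countermodel: worlds a, b, c; order generated by a <= b, a <= c; atoms true at each world — a:{}; b:{A}; c:{B}.
a does not force (A implies B) or (B implies A): neither disjunct is forced at a.
a does not force A implies B: at the accessible world b, b forces A but b does not force B.
b lacks atom B, so b does not force B.
So the root a does not force the formula.

No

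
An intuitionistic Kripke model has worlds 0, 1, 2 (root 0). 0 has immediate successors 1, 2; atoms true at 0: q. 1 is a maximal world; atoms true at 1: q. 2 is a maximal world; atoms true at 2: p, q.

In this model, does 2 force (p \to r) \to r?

Yes

2 \Vdash (p \to r) \to r vacuously: no world accessible from 2 forces the antecedent p \to r.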